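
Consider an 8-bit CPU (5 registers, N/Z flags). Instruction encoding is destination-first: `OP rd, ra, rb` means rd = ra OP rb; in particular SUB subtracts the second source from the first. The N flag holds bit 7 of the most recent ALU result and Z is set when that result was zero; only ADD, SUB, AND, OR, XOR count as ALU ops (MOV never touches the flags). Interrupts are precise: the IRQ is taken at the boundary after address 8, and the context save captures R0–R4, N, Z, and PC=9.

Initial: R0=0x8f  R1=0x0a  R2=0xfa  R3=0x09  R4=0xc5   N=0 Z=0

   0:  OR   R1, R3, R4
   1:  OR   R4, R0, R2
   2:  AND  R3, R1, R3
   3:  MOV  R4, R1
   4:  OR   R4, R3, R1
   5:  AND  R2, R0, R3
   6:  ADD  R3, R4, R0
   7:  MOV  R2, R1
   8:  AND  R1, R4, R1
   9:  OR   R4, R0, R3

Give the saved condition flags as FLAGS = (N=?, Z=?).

after  0: R0=0x8f R1=0xcd R2=0xfa R3=0x09 R4=0xc5  N=1 Z=0
after  1: R0=0x8f R1=0xcd R2=0xfa R3=0x09 R4=0xff  N=1 Z=0
after  2: R0=0x8f R1=0xcd R2=0xfa R3=0x09 R4=0xff  N=0 Z=0
after  3: R0=0x8f R1=0xcd R2=0xfa R3=0x09 R4=0xcd  N=0 Z=0
after  4: R0=0x8f R1=0xcd R2=0xfa R3=0x09 R4=0xcd  N=1 Z=0
after  5: R0=0x8f R1=0xcd R2=0x09 R3=0x09 R4=0xcd  N=0 Z=0
after  6: R0=0x8f R1=0xcd R2=0x09 R3=0x5c R4=0xcd  N=0 Z=0
after  7: R0=0x8f R1=0xcd R2=0xcd R3=0x5c R4=0xcd  N=0 Z=0
after  8: R0=0x8f R1=0xcd R2=0xcd R3=0x5c R4=0xcd  N=1 Z=0
-- IRQ taken; context saved, return-PC = 9 --

FLAGS = (N=1, Z=0)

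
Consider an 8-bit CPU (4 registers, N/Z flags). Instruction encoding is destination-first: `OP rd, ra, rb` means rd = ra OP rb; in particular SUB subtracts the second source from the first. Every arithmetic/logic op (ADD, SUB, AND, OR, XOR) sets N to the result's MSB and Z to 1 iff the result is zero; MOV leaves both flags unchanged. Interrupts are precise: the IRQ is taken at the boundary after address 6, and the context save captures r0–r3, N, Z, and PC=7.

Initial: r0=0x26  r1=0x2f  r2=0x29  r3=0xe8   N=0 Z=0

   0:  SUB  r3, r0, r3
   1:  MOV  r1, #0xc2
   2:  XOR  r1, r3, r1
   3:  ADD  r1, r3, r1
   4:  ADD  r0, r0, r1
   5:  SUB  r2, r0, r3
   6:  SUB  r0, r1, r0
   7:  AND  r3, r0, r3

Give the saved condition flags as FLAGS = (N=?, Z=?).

after  0: r0=0x26 r1=0x2f r2=0x29 r3=0x3e  N=0 Z=0
after  1: r0=0x26 r1=0xc2 r2=0x29 r3=0x3e  N=0 Z=0
after  2: r0=0x26 r1=0xfc r2=0x29 r3=0x3e  N=1 Z=0
after  3: r0=0x26 r1=0x3a r2=0x29 r3=0x3e  N=0 Z=0
after  4: r0=0x60 r1=0x3a r2=0x29 r3=0x3e  N=0 Z=0
after  5: r0=0x60 r1=0x3a r2=0x22 r3=0x3e  N=0 Z=0
after  6: r0=0xda r1=0x3a r2=0x22 r3=0x3e  N=1 Z=0
-- IRQ taken; context saved, return-PC = 7 --

FLAGS = (N=1, Z=0)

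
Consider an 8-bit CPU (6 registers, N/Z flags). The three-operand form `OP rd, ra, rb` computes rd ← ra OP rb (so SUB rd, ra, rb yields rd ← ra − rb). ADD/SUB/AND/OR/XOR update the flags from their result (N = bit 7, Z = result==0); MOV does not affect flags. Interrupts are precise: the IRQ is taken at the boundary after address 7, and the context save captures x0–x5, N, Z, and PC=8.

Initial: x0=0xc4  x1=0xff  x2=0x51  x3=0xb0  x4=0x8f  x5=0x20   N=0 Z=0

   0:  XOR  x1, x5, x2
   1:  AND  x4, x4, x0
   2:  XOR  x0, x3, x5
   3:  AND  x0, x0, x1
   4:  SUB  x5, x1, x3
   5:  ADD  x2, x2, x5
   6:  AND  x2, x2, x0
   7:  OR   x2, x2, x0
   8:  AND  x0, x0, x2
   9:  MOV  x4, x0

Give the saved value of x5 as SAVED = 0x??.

SAVED = 0xc1

after  0: x0=0xc4 x1=0x71 x2=0x51 x3=0xb0 x4=0x8f x5=0x20  N=0 Z=0
after  1: x0=0xc4 x1=0x71 x2=0x51 x3=0xb0 x4=0x84 x5=0x20  N=1 Z=0
after  2: x0=0x90 x1=0x71 x2=0x51 x3=0xb0 x4=0x84 x5=0x20  N=1 Z=0
after  3: x0=0x10 x1=0x71 x2=0x51 x3=0xb0 x4=0x84 x5=0x20  N=0 Z=0
after  4: x0=0x10 x1=0x71 x2=0x51 x3=0xb0 x4=0x84 x5=0xc1  N=1 Z=0
after  5: x0=0x10 x1=0x71 x2=0x12 x3=0xb0 x4=0x84 x5=0xc1  N=0 Z=0
after  6: x0=0x10 x1=0x71 x2=0x10 x3=0xb0 x4=0x84 x5=0xc1  N=0 Z=0
after  7: x0=0x10 x1=0x71 x2=0x10 x3=0xb0 x4=0x84 x5=0xc1  N=0 Z=0
-- IRQ taken; context saved, return-PC = 8 --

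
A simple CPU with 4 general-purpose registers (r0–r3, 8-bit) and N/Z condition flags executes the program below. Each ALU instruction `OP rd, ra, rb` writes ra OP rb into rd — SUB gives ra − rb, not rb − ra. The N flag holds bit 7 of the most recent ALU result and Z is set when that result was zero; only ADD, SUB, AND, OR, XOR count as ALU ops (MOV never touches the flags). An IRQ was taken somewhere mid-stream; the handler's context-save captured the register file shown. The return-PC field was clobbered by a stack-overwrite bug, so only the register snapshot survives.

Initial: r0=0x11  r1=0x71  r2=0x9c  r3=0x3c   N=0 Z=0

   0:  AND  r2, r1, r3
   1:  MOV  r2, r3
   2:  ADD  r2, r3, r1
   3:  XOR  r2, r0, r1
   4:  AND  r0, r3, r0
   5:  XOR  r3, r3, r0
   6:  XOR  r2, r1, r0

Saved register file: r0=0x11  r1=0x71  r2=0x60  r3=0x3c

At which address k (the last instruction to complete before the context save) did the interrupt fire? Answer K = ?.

after  0: r0=0x11 r1=0x71 r2=0x30 r3=0x3c  N=0 Z=0
after  1: r0=0x11 r1=0x71 r2=0x3c r3=0x3c  N=0 Z=0
after  2: r0=0x11 r1=0x71 r2=0xad r3=0x3c  N=1 Z=0
after  3: r0=0x11 r1=0x71 r2=0x60 r3=0x3c  N=0 Z=0
-- IRQ taken; context saved, return-PC = 4 --

K = 3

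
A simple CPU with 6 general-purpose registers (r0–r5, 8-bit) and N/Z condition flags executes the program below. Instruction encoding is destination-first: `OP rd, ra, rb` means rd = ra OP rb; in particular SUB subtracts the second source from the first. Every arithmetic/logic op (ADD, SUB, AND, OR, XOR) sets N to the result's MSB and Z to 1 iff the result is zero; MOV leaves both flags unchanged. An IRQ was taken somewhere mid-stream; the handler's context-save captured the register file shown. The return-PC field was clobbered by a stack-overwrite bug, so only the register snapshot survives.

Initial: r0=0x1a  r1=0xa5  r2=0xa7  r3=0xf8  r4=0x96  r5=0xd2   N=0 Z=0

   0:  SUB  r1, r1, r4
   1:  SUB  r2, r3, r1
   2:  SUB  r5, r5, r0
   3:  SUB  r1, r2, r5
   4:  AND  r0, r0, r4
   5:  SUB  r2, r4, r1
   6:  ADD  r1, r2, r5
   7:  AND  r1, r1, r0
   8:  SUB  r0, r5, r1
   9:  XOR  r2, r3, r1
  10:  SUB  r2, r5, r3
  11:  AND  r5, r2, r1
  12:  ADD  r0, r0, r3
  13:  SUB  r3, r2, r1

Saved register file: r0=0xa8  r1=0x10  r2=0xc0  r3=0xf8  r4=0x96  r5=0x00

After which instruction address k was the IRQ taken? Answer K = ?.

after  0: r0=0x1a r1=0x0f r2=0xa7 r3=0xf8 r4=0x96 r5=0xd2  N=0 Z=0
after  1: r0=0x1a r1=0x0f r2=0xe9 r3=0xf8 r4=0x96 r5=0xd2  N=1 Z=0
after  2: r0=0x1a r1=0x0f r2=0xe9 r3=0xf8 r4=0x96 r5=0xb8  N=1 Z=0
after  3: r0=0x1a r1=0x31 r2=0xe9 r3=0xf8 r4=0x96 r5=0xb8  N=0 Z=0
after  4: r0=0x12 r1=0x31 r2=0xe9 r3=0xf8 r4=0x96 r5=0xb8  N=0 Z=0
after  5: r0=0x12 r1=0x31 r2=0x65 r3=0xf8 r4=0x96 r5=0xb8  N=0 Z=0
after  6: r0=0x12 r1=0x1d r2=0x65 r3=0xf8 r4=0x96 r5=0xb8  N=0 Z=0
after  7: r0=0x12 r1=0x10 r2=0x65 r3=0xf8 r4=0x96 r5=0xb8  N=0 Z=0
after  8: r0=0xa8 r1=0x10 r2=0x65 r3=0xf8 r4=0x96 r5=0xb8  N=1 Z=0
after  9: r0=0xa8 r1=0x10 r2=0xe8 r3=0xf8 r4=0x96 r5=0xb8  N=1 Z=0
after 10: r0=0xa8 r1=0x10 r2=0xc0 r3=0xf8 r4=0x96 r5=0xb8  N=1 Z=0
after 11: r0=0xa8 r1=0x10 r2=0xc0 r3=0xf8 r4=0x96 r5=0x00  N=0 Z=1
-- IRQ taken; context saved, return-PC = 12 --

K = 11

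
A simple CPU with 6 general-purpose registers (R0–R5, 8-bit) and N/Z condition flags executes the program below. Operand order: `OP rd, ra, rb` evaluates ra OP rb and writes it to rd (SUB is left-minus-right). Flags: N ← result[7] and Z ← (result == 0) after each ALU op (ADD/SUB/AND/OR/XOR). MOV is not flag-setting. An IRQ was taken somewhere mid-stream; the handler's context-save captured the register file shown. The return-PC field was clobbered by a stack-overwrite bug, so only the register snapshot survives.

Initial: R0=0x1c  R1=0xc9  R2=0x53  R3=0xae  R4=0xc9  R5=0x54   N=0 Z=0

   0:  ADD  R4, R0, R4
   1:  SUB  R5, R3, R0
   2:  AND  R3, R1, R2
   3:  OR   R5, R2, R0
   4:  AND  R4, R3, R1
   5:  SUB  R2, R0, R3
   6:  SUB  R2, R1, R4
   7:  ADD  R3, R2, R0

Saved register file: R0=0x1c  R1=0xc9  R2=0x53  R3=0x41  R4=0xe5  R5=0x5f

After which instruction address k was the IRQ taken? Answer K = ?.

K = 3

after  0: R0=0x1c R1=0xc9 R2=0x53 R3=0xae R4=0xe5 R5=0x54  N=1 Z=0
after  1: R0=0x1c R1=0xc9 R2=0x53 R3=0xae R4=0xe5 R5=0x92  N=1 Z=0
after  2: R0=0x1c R1=0xc9 R2=0x53 R3=0x41 R4=0xe5 R5=0x92  N=0 Z=0
after  3: R0=0x1c R1=0xc9 R2=0x53 R3=0x41 R4=0xe5 R5=0x5f  N=0 Z=0
-- IRQ taken; context saved, return-PC = 4 --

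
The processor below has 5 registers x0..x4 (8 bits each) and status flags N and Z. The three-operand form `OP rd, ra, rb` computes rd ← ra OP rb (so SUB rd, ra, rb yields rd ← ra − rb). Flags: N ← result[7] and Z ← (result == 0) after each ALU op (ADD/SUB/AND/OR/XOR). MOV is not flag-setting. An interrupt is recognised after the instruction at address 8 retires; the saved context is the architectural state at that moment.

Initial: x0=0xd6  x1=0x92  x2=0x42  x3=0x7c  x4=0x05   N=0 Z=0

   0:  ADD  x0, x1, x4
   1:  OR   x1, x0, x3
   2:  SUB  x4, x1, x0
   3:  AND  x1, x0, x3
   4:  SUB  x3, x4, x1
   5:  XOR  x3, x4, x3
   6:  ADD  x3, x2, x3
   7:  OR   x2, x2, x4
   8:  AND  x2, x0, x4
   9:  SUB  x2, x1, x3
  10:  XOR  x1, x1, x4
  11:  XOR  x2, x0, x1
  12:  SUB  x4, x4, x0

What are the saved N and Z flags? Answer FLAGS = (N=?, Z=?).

FLAGS = (N=0, Z=1)

after  0: x0=0x97 x1=0x92 x2=0x42 x3=0x7c x4=0x05  N=1 Z=0
after  1: x0=0x97 x1=0xff x2=0x42 x3=0x7c x4=0x05  N=1 Z=0
after  2: x0=0x97 x1=0xff x2=0x42 x3=0x7c x4=0x68  N=0 Z=0
after  3: x0=0x97 x1=0x14 x2=0x42 x3=0x7c x4=0x68  N=0 Z=0
after  4: x0=0x97 x1=0x14 x2=0x42 x3=0x54 x4=0x68  N=0 Z=0
after  5: x0=0x97 x1=0x14 x2=0x42 x3=0x3c x4=0x68  N=0 Z=0
after  6: x0=0x97 x1=0x14 x2=0x42 x3=0x7e x4=0x68  N=0 Z=0
after  7: x0=0x97 x1=0x14 x2=0x6a x3=0x7e x4=0x68  N=0 Z=0
after  8: x0=0x97 x1=0x14 x2=0x00 x3=0x7e x4=0x68  N=0 Z=1
-- IRQ taken; context saved, return-PC = 9 --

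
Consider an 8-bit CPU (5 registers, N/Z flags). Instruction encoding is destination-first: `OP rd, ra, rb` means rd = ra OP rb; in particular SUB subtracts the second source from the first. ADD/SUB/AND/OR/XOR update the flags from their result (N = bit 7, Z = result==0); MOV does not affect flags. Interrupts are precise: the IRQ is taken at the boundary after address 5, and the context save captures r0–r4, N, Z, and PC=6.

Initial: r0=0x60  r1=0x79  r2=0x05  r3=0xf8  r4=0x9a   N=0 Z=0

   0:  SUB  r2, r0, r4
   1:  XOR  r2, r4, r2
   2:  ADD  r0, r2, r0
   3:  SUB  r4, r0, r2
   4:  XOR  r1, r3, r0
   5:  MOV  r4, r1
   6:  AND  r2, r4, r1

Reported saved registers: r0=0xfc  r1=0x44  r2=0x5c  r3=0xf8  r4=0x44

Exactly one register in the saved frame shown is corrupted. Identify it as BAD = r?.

BAD = r0

after  0: r0=0x60 r1=0x79 r2=0xc6 r3=0xf8 r4=0x9a  N=1 Z=0
after  1: r0=0x60 r1=0x79 r2=0x5c r3=0xf8 r4=0x9a  N=0 Z=0
after  2: r0=0xbc r1=0x79 r2=0x5c r3=0xf8 r4=0x9a  N=1 Z=0
after  3: r0=0xbc r1=0x79 r2=0x5c r3=0xf8 r4=0x60  N=0 Z=0
after  4: r0=0xbc r1=0x44 r2=0x5c r3=0xf8 r4=0x60  N=0 Z=0
after  5: r0=0xbc r1=0x44 r2=0x5c r3=0xf8 r4=0x44  N=0 Z=0
-- IRQ taken; context saved, return-PC = 6 --
mismatch: r0: reported 0xfc vs actual 0xbc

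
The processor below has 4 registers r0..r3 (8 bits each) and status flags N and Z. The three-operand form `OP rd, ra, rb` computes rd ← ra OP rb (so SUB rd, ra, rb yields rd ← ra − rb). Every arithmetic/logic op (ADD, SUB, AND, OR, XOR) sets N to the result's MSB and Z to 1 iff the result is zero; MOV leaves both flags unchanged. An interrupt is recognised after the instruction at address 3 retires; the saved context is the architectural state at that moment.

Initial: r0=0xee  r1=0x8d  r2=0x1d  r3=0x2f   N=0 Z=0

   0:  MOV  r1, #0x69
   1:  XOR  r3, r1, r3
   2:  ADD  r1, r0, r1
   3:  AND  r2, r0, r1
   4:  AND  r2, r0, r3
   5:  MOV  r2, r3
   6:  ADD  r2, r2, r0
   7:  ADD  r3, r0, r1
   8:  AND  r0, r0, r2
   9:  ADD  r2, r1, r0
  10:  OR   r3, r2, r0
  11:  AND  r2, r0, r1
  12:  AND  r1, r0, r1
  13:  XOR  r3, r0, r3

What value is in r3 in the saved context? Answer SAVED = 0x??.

after  0: r0=0xee r1=0x69 r2=0x1d r3=0x2f  N=0 Z=0
after  1: r0=0xee r1=0x69 r2=0x1d r3=0x46  N=0 Z=0
after  2: r0=0xee r1=0x57 r2=0x1d r3=0x46  N=0 Z=0
after  3: r0=0xee r1=0x57 r2=0x46 r3=0x46  N=0 Z=0
-- IRQ taken; context saved, return-PC = 4 --

SAVED = 0x46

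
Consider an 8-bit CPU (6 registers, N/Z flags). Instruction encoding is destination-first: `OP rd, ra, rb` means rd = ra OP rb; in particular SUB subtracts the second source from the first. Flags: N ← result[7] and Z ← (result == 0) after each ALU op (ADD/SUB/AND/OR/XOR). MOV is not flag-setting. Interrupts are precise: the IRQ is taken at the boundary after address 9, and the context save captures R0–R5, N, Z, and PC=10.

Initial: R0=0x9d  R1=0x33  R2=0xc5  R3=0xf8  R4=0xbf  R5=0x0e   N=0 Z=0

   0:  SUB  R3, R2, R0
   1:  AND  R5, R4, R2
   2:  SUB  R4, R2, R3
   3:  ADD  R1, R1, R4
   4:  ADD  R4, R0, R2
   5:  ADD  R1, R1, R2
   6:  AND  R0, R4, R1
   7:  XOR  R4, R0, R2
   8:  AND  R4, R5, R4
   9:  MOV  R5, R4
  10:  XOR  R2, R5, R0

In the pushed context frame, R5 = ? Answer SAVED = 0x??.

after  0: R0=0x9d R1=0x33 R2=0xc5 R3=0x28 R4=0xbf R5=0x0e  N=0 Z=0
after  1: R0=0x9d R1=0x33 R2=0xc5 R3=0x28 R4=0xbf R5=0x85  N=1 Z=0
after  2: R0=0x9d R1=0x33 R2=0xc5 R3=0x28 R4=0x9d R5=0x85  N=1 Z=0
after  3: R0=0x9d R1=0xd0 R2=0xc5 R3=0x28 R4=0x9d R5=0x85  N=1 Z=0
after  4: R0=0x9d R1=0xd0 R2=0xc5 R3=0x28 R4=0x62 R5=0x85  N=0 Z=0
after  5: R0=0x9d R1=0x95 R2=0xc5 R3=0x28 R4=0x62 R5=0x85  N=1 Z=0
after  6: R0=0x00 R1=0x95 R2=0xc5 R3=0x28 R4=0x62 R5=0x85  N=0 Z=1
after  7: R0=0x00 R1=0x95 R2=0xc5 R3=0x28 R4=0xc5 R5=0x85  N=1 Z=0
after  8: R0=0x00 R1=0x95 R2=0xc5 R3=0x28 R4=0x85 R5=0x85  N=1 Z=0
after  9: R0=0x00 R1=0x95 R2=0xc5 R3=0x28 R4=0x85 R5=0x85  N=1 Z=0
-- IRQ taken; context saved, return-PC = 10 --

SAVED = 0x85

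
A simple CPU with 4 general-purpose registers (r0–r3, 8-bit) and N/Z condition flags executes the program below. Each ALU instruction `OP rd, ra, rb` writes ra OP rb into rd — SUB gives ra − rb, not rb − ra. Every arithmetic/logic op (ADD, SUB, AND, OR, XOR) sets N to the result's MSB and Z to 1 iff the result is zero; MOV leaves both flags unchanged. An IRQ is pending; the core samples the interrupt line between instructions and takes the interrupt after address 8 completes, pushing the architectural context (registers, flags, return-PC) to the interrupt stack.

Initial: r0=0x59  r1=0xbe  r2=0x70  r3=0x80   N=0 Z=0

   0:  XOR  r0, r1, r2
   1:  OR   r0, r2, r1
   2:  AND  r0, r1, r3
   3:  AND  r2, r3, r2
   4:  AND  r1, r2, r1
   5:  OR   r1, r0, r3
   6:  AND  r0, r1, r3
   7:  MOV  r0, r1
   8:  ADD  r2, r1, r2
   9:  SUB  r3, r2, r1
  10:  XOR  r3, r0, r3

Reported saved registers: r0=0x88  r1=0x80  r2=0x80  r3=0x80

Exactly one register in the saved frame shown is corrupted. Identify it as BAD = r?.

BAD = r0

after  0: r0=0xce r1=0xbe r2=0x70 r3=0x80  N=1 Z=0
after  1: r0=0xfe r1=0xbe r2=0x70 r3=0x80  N=1 Z=0
after  2: r0=0x80 r1=0xbe r2=0x70 r3=0x80  N=1 Z=0
after  3: r0=0x80 r1=0xbe r2=0x00 r3=0x80  N=0 Z=1
after  4: r0=0x80 r1=0x00 r2=0x00 r3=0x80  N=0 Z=1
after  5: r0=0x80 r1=0x80 r2=0x00 r3=0x80  N=1 Z=0
after  6: r0=0x80 r1=0x80 r2=0x00 r3=0x80  N=1 Z=0
after  7: r0=0x80 r1=0x80 r2=0x00 r3=0x80  N=1 Z=0
after  8: r0=0x80 r1=0x80 r2=0x80 r3=0x80  N=1 Z=0
-- IRQ taken; context saved, return-PC = 9 --
mismatch: r0: reported 0x88 vs actual 0x80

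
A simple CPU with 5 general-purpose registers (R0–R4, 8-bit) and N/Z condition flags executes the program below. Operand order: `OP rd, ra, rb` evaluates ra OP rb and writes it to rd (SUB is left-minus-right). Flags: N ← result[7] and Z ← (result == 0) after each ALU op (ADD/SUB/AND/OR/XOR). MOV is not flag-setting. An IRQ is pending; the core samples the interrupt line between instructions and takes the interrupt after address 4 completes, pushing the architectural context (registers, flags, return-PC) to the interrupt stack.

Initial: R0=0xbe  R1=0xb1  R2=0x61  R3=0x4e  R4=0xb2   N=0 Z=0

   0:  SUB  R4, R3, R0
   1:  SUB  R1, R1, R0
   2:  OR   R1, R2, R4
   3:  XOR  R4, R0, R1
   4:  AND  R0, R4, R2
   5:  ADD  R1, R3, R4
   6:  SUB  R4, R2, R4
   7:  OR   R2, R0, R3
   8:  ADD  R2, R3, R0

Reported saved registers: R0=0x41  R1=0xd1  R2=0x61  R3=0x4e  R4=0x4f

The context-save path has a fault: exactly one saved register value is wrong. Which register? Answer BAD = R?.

after  0: R0=0xbe R1=0xb1 R2=0x61 R3=0x4e R4=0x90  N=1 Z=0
after  1: R0=0xbe R1=0xf3 R2=0x61 R3=0x4e R4=0x90  N=1 Z=0
after  2: R0=0xbe R1=0xf1 R2=0x61 R3=0x4e R4=0x90  N=1 Z=0
after  3: R0=0xbe R1=0xf1 R2=0x61 R3=0x4e R4=0x4f  N=0 Z=0
after  4: R0=0x41 R1=0xf1 R2=0x61 R3=0x4e R4=0x4f  N=0 Z=0
-- IRQ taken; context saved, return-PC = 5 --
mismatch: R1: reported 0xd1 vs actual 0xf1

BAD = R1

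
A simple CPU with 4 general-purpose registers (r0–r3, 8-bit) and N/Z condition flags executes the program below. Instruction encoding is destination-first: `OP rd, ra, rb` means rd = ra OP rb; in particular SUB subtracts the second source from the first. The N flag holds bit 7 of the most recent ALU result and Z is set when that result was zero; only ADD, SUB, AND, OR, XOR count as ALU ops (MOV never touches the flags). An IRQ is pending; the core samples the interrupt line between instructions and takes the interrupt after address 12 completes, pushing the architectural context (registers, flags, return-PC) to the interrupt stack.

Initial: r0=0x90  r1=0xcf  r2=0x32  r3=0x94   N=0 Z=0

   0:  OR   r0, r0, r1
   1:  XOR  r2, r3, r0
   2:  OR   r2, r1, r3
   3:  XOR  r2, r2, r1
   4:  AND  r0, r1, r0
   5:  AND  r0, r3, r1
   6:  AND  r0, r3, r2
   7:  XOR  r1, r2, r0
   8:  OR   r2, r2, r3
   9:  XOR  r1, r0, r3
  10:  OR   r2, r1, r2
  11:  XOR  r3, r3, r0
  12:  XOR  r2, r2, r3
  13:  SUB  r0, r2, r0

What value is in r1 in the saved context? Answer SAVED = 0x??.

after  0: r0=0xdf r1=0xcf r2=0x32 r3=0x94  N=1 Z=0
after  1: r0=0xdf r1=0xcf r2=0x4b r3=0x94  N=0 Z=0
after  2: r0=0xdf r1=0xcf r2=0xdf r3=0x94  N=1 Z=0
after  3: r0=0xdf r1=0xcf r2=0x10 r3=0x94  N=0 Z=0
after  4: r0=0xcf r1=0xcf r2=0x10 r3=0x94  N=1 Z=0
after  5: r0=0x84 r1=0xcf r2=0x10 r3=0x94  N=1 Z=0
after  6: r0=0x10 r1=0xcf r2=0x10 r3=0x94  N=0 Z=0
after  7: r0=0x10 r1=0x00 r2=0x10 r3=0x94  N=0 Z=1
after  8: r0=0x10 r1=0x00 r2=0x94 r3=0x94  N=1 Z=0
after  9: r0=0x10 r1=0x84 r2=0x94 r3=0x94  N=1 Z=0
after 10: r0=0x10 r1=0x84 r2=0x94 r3=0x94  N=1 Z=0
after 11: r0=0x10 r1=0x84 r2=0x94 r3=0x84  N=1 Z=0
after 12: r0=0x10 r1=0x84 r2=0x10 r3=0x84  N=0 Z=0
-- IRQ taken; context saved, return-PC = 13 --

SAVED = 0x84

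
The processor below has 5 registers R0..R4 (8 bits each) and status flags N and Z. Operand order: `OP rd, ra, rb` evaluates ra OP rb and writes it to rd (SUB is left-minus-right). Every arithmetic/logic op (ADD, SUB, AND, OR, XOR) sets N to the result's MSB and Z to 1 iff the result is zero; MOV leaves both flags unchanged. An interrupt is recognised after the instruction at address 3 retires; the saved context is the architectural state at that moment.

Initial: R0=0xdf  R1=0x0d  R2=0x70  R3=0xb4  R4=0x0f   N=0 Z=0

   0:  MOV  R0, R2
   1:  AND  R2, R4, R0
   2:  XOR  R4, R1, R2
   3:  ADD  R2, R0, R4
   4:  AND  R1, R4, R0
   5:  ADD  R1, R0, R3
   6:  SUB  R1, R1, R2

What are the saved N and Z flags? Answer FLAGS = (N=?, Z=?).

FLAGS = (N=0, Z=0)

after  0: R0=0x70 R1=0x0d R2=0x70 R3=0xb4 R4=0x0f  N=0 Z=0
after  1: R0=0x70 R1=0x0d R2=0x00 R3=0xb4 R4=0x0f  N=0 Z=1
after  2: R0=0x70 R1=0x0d R2=0x00 R3=0xb4 R4=0x0d  N=0 Z=0
after  3: R0=0x70 R1=0x0d R2=0x7d R3=0xb4 R4=0x0d  N=0 Z=0
-- IRQ taken; context saved, return-PC = 4 --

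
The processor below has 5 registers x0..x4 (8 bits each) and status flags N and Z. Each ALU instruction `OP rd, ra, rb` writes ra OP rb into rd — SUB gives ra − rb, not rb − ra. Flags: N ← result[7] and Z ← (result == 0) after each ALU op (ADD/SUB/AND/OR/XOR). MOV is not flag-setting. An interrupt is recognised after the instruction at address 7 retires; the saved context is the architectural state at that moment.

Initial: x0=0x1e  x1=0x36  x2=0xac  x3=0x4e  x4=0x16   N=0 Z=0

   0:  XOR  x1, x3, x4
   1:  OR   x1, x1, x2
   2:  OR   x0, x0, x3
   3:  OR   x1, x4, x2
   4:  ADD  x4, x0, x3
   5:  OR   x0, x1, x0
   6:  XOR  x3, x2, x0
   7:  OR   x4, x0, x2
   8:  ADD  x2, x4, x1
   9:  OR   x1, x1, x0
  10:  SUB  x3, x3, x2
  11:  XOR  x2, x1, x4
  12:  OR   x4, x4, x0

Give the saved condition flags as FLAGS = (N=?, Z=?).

FLAGS = (N=1, Z=0)

after  0: x0=0x1e x1=0x58 x2=0xac x3=0x4e x4=0x16  N=0 Z=0
after  1: x0=0x1e x1=0xfc x2=0xac x3=0x4e x4=0x16  N=1 Z=0
after  2: x0=0x5e x1=0xfc x2=0xac x3=0x4e x4=0x16  N=0 Z=0
after  3: x0=0x5e x1=0xbe x2=0xac x3=0x4e x4=0x16  N=1 Z=0
after  4: x0=0x5e x1=0xbe x2=0xac x3=0x4e x4=0xac  N=1 Z=0
after  5: x0=0xfe x1=0xbe x2=0xac x3=0x4e x4=0xac  N=1 Z=0
after  6: x0=0xfe x1=0xbe x2=0xac x3=0x52 x4=0xac  N=0 Z=0
after  7: x0=0xfe x1=0xbe x2=0xac x3=0x52 x4=0xfe  N=1 Z=0
-- IRQ taken; context saved, return-PC = 8 --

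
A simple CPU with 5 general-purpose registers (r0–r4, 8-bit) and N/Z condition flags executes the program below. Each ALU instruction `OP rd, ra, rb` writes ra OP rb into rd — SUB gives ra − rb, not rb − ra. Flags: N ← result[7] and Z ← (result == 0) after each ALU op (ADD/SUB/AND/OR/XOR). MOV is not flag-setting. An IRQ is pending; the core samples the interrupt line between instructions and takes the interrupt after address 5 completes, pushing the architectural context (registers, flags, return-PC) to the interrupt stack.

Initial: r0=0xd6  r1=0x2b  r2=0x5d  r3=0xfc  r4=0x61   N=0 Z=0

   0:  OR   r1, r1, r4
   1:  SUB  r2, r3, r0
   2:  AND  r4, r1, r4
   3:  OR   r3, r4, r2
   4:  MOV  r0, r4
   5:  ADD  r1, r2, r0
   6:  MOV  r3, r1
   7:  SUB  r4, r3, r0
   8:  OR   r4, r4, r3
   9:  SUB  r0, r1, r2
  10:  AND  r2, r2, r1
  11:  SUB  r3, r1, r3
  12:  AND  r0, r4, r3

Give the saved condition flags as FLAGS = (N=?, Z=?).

after  0: r0=0xd6 r1=0x6b r2=0x5d r3=0xfc r4=0x61  N=0 Z=0
after  1: r0=0xd6 r1=0x6b r2=0x26 r3=0xfc r4=0x61  N=0 Z=0
after  2: r0=0xd6 r1=0x6b r2=0x26 r3=0xfc r4=0x61  N=0 Z=0
after  3: r0=0xd6 r1=0x6b r2=0x26 r3=0x67 r4=0x61  N=0 Z=0
after  4: r0=0x61 r1=0x6b r2=0x26 r3=0x67 r4=0x61  N=0 Z=0
after  5: r0=0x61 r1=0x87 r2=0x26 r3=0x67 r4=0x61  N=1 Z=0
-- IRQ taken; context saved, return-PC = 6 --

FLAGS = (N=1, Z=0)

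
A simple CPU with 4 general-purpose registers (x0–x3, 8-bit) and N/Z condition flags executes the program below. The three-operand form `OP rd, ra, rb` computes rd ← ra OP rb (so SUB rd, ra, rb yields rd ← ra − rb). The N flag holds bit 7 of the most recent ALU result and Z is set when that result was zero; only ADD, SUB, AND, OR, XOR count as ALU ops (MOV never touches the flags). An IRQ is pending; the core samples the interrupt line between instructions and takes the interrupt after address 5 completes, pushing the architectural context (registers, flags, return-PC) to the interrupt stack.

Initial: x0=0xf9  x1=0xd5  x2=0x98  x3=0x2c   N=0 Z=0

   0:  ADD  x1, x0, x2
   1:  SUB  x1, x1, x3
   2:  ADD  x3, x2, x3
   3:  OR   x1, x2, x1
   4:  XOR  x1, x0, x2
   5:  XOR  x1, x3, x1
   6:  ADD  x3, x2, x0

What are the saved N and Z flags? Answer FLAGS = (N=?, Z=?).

FLAGS = (N=1, Z=0)

after  0: x0=0xf9 x1=0x91 x2=0x98 x3=0x2c  N=1 Z=0
after  1: x0=0xf9 x1=0x65 x2=0x98 x3=0x2c  N=0 Z=0
after  2: x0=0xf9 x1=0x65 x2=0x98 x3=0xc4  N=1 Z=0
after  3: x0=0xf9 x1=0xfd x2=0x98 x3=0xc4  N=1 Z=0
after  4: x0=0xf9 x1=0x61 x2=0x98 x3=0xc4  N=0 Z=0
after  5: x0=0xf9 x1=0xa5 x2=0x98 x3=0xc4  N=1 Z=0
-- IRQ taken; context saved, return-PC = 6 --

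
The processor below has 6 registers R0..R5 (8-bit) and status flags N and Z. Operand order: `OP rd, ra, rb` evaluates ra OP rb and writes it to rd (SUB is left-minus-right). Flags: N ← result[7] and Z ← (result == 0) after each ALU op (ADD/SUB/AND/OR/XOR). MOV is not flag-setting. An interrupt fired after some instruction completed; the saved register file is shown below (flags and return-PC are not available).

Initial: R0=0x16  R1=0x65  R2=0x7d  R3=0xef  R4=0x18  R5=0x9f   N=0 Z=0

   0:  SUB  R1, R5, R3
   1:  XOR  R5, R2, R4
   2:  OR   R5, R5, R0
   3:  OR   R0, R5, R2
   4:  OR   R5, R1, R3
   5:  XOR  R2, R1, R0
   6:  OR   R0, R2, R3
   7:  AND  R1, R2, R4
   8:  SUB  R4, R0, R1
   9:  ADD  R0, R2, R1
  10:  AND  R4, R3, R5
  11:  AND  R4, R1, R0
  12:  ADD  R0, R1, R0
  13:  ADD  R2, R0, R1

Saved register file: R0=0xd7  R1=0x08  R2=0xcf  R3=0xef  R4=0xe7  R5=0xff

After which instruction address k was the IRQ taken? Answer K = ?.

K = 9

after  0: R0=0x16 R1=0xb0 R2=0x7d R3=0xef R4=0x18 R5=0x9f  N=1 Z=0
after  1: R0=0x16 R1=0xb0 R2=0x7d R3=0xef R4=0x18 R5=0x65  N=0 Z=0
after  2: R0=0x16 R1=0xb0 R2=0x7d R3=0xef R4=0x18 R5=0x77  N=0 Z=0
after  3: R0=0x7f R1=0xb0 R2=0x7d R3=0xef R4=0x18 R5=0x77  N=0 Z=0
after  4: R0=0x7f R1=0xb0 R2=0x7d R3=0xef R4=0x18 R5=0xff  N=1 Z=0
after  5: R0=0x7f R1=0xb0 R2=0xcf R3=0xef R4=0x18 R5=0xff  N=1 Z=0
after  6: R0=0xef R1=0xb0 R2=0xcf R3=0xef R4=0x18 R5=0xff  N=1 Z=0
after  7: R0=0xef R1=0x08 R2=0xcf R3=0xef R4=0x18 R5=0xff  N=0 Z=0
after  8: R0=0xef R1=0x08 R2=0xcf R3=0xef R4=0xe7 R5=0xff  N=1 Z=0
after  9: R0=0xd7 R1=0x08 R2=0xcf R3=0xef R4=0xe7 R5=0xff  N=1 Z=0
-- IRQ taken; context saved, return-PC = 10 --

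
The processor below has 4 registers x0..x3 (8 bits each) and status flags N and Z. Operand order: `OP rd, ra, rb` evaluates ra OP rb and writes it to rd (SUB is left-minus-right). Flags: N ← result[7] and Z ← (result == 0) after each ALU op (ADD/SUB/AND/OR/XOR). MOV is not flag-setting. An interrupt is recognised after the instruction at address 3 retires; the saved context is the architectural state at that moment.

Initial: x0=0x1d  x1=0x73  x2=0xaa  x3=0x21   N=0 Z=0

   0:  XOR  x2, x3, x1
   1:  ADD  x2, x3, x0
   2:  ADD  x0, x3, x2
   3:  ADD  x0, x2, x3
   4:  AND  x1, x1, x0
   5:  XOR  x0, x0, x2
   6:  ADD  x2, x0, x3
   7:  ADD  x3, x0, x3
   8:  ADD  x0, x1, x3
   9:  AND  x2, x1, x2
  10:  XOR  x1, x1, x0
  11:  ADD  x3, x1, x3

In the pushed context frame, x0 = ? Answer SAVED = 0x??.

after  0: x0=0x1d x1=0x73 x2=0x52 x3=0x21  N=0 Z=0
after  1: x0=0x1d x1=0x73 x2=0x3e x3=0x21  N=0 Z=0
after  2: x0=0x5f x1=0x73 x2=0x3e x3=0x21  N=0 Z=0
after  3: x0=0x5f x1=0x73 x2=0x3e x3=0x21  N=0 Z=0
-- IRQ taken; context saved, return-PC = 4 --

SAVED = 0x5f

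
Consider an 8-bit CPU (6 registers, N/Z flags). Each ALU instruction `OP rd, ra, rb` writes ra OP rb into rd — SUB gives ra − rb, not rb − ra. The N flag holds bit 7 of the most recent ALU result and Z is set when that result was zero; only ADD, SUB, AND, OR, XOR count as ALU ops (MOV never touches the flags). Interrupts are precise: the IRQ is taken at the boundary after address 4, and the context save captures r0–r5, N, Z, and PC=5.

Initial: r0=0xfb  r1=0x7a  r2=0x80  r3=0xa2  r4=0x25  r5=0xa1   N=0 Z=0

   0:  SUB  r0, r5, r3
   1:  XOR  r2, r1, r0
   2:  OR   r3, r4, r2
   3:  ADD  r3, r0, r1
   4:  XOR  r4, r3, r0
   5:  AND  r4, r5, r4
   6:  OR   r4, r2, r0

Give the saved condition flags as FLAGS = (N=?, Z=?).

after  0: r0=0xff r1=0x7a r2=0x80 r3=0xa2 r4=0x25 r5=0xa1  N=1 Z=0
after  1: r0=0xff r1=0x7a r2=0x85 r3=0xa2 r4=0x25 r5=0xa1  N=1 Z=0
after  2: r0=0xff r1=0x7a r2=0x85 r3=0xa5 r4=0x25 r5=0xa1  N=1 Z=0
after  3: r0=0xff r1=0x7a r2=0x85 r3=0x79 r4=0x25 r5=0xa1  N=0 Z=0
after  4: r0=0xff r1=0x7a r2=0x85 r3=0x79 r4=0x86 r5=0xa1  N=1 Z=0
-- IRQ taken; context saved, return-PC = 5 --

FLAGS = (N=1, Z=0)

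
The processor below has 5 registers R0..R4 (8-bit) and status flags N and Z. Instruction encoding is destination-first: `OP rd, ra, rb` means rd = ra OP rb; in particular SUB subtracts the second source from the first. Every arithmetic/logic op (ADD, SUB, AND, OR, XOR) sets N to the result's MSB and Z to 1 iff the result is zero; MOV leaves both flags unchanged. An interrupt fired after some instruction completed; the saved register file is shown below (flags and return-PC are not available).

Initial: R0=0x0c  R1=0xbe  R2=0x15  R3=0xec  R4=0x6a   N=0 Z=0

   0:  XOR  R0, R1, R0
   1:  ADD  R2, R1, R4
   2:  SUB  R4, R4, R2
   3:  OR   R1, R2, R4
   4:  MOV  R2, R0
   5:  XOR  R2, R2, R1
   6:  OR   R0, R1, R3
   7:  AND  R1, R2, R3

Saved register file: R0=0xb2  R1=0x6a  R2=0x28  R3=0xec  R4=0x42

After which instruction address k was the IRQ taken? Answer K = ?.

K = 3

after  0: R0=0xb2 R1=0xbe R2=0x15 R3=0xec R4=0x6a  N=1 Z=0
after  1: R0=0xb2 R1=0xbe R2=0x28 R3=0xec R4=0x6a  N=0 Z=0
after  2: R0=0xb2 R1=0xbe R2=0x28 R3=0xec R4=0x42  N=0 Z=0
after  3: R0=0xb2 R1=0x6a R2=0x28 R3=0xec R4=0x42  N=0 Z=0
-- IRQ taken; context saved, return-PC = 4 --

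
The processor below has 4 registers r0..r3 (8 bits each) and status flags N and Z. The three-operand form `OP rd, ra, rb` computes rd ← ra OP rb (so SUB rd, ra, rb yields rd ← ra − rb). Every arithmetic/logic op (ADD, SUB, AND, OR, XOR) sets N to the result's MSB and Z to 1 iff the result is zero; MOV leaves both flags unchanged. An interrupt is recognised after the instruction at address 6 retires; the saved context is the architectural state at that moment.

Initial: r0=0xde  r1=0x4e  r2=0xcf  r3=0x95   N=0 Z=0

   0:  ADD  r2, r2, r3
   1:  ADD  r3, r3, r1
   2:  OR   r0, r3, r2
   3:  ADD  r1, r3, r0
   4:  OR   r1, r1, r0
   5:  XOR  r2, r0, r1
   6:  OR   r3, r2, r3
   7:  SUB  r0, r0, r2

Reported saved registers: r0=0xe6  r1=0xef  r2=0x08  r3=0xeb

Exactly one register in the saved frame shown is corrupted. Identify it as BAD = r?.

after  0: r0=0xde r1=0x4e r2=0x64 r3=0x95  N=0 Z=0
after  1: r0=0xde r1=0x4e r2=0x64 r3=0xe3  N=1 Z=0
after  2: r0=0xe7 r1=0x4e r2=0x64 r3=0xe3  N=1 Z=0
after  3: r0=0xe7 r1=0xca r2=0x64 r3=0xe3  N=1 Z=0
after  4: r0=0xe7 r1=0xef r2=0x64 r3=0xe3  N=1 Z=0
after  5: r0=0xe7 r1=0xef r2=0x08 r3=0xe3  N=0 Z=0
after  6: r0=0xe7 r1=0xef r2=0x08 r3=0xeb  N=1 Z=0
-- IRQ taken; context saved, return-PC = 7 --
mismatch: r0: reported 0xe6 vs actual 0xe7

BAD = r0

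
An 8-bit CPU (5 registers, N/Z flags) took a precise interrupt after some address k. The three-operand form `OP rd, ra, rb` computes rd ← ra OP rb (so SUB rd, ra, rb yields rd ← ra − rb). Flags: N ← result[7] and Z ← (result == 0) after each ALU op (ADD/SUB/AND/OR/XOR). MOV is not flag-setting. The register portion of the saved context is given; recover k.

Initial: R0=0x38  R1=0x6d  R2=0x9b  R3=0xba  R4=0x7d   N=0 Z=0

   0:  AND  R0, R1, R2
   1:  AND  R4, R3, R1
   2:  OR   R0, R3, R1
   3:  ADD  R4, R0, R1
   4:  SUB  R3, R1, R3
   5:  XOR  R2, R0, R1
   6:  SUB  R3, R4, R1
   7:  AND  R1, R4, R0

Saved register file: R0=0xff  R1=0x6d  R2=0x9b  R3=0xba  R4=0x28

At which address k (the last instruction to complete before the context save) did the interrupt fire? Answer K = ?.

K = 2

after  0: R0=0x09 R1=0x6d R2=0x9b R3=0xba R4=0x7d  N=0 Z=0
after  1: R0=0x09 R1=0x6d R2=0x9b R3=0xba R4=0x28  N=0 Z=0
after  2: R0=0xff R1=0x6d R2=0x9b R3=0xba R4=0x28  N=1 Z=0
-- IRQ taken; context saved, return-PC = 3 --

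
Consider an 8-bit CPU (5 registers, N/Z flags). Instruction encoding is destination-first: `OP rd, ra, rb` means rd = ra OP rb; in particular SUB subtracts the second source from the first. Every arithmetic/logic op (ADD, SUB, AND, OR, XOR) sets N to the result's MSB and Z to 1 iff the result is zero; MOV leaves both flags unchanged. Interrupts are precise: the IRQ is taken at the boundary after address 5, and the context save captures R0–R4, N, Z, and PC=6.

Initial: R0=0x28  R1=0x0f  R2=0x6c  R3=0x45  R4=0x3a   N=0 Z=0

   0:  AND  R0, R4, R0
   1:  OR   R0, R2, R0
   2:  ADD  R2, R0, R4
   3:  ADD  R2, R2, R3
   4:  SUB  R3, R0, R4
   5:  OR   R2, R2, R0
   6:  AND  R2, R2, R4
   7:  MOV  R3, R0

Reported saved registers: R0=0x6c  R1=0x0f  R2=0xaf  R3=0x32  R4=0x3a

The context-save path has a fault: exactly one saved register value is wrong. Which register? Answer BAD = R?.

BAD = R2

after  0: R0=0x28 R1=0x0f R2=0x6c R3=0x45 R4=0x3a  N=0 Z=0
after  1: R0=0x6c R1=0x0f R2=0x6c R3=0x45 R4=0x3a  N=0 Z=0
after  2: R0=0x6c R1=0x0f R2=0xa6 R3=0x45 R4=0x3a  N=1 Z=0
after  3: R0=0x6c R1=0x0f R2=0xeb R3=0x45 R4=0x3a  N=1 Z=0
after  4: R0=0x6c R1=0x0f R2=0xeb R3=0x32 R4=0x3a  N=0 Z=0
after  5: R0=0x6c R1=0x0f R2=0xef R3=0x32 R4=0x3a  N=1 Z=0
-- IRQ taken; context saved, return-PC = 6 --
mismatch: R2: reported 0xaf vs actual 0xef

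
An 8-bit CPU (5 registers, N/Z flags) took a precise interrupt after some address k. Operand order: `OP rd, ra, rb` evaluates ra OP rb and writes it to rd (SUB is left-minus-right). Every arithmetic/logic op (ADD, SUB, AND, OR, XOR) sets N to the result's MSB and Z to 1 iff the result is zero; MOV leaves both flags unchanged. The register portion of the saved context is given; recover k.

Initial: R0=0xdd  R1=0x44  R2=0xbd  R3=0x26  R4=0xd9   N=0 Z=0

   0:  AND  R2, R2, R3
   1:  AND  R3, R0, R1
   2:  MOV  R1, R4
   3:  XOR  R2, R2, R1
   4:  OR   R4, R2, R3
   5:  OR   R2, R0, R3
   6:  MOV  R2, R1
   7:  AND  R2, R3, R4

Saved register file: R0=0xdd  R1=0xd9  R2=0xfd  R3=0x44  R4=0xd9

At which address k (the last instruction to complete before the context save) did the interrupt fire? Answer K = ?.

K = 3

after  0: R0=0xdd R1=0x44 R2=0x24 R3=0x26 R4=0xd9  N=0 Z=0
after  1: R0=0xdd R1=0x44 R2=0x24 R3=0x44 R4=0xd9  N=0 Z=0
after  2: R0=0xdd R1=0xd9 R2=0x24 R3=0x44 R4=0xd9  N=0 Z=0
after  3: R0=0xdd R1=0xd9 R2=0xfd R3=0x44 R4=0xd9  N=1 Z=0
-- IRQ taken; context saved, return-PC = 4 --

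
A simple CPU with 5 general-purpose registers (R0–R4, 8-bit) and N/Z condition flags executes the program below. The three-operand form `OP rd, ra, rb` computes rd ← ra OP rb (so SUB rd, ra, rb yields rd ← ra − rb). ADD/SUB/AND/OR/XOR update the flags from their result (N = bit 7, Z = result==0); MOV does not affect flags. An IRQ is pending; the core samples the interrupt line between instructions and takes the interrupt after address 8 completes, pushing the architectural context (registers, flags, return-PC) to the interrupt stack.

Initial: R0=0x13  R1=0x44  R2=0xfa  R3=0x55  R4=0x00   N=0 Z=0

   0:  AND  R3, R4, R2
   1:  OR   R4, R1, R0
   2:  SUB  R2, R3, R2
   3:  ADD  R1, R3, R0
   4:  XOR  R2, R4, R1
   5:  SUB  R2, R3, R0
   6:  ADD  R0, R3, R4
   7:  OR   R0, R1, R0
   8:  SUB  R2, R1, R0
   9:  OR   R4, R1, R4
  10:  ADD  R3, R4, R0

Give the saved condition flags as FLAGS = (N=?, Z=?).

after  0: R0=0x13 R1=0x44 R2=0xfa R3=0x00 R4=0x00  N=0 Z=1
after  1: R0=0x13 R1=0x44 R2=0xfa R3=0x00 R4=0x57  N=0 Z=0
after  2: R0=0x13 R1=0x44 R2=0x06 R3=0x00 R4=0x57  N=0 Z=0
after  3: R0=0x13 R1=0x13 R2=0x06 R3=0x00 R4=0x57  N=0 Z=0
after  4: R0=0x13 R1=0x13 R2=0x44 R3=0x00 R4=0x57  N=0 Z=0
after  5: R0=0x13 R1=0x13 R2=0xed R3=0x00 R4=0x57  N=1 Z=0
after  6: R0=0x57 R1=0x13 R2=0xed R3=0x00 R4=0x57  N=0 Z=0
after  7: R0=0x57 R1=0x13 R2=0xed R3=0x00 R4=0x57  N=0 Z=0
after  8: R0=0x57 R1=0x13 R2=0xbc R3=0x00 R4=0x57  N=1 Z=0
-- IRQ taken; context saved, return-PC = 9 --

FLAGS = (N=1, Z=0)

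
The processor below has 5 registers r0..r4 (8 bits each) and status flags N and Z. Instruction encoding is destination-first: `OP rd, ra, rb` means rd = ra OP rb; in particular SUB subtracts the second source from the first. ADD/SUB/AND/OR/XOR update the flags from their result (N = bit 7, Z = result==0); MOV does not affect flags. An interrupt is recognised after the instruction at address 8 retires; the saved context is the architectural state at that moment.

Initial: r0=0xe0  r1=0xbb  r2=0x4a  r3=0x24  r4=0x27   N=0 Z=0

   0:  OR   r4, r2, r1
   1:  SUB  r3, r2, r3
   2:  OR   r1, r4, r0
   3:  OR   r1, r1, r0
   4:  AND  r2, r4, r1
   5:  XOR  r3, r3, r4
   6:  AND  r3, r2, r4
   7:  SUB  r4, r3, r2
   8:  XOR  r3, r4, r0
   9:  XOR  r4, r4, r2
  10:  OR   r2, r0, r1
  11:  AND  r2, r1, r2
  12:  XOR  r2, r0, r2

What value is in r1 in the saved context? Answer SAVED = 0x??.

after  0: r0=0xe0 r1=0xbb r2=0x4a r3=0x24 r4=0xfb  N=1 Z=0
after  1: r0=0xe0 r1=0xbb r2=0x4a r3=0x26 r4=0xfb  N=0 Z=0
after  2: r0=0xe0 r1=0xfb r2=0x4a r3=0x26 r4=0xfb  N=1 Z=0
after  3: r0=0xe0 r1=0xfb r2=0x4a r3=0x26 r4=0xfb  N=1 Z=0
after  4: r0=0xe0 r1=0xfb r2=0xfb r3=0x26 r4=0xfb  N=1 Z=0
after  5: r0=0xe0 r1=0xfb r2=0xfb r3=0xdd r4=0xfb  N=1 Z=0
after  6: r0=0xe0 r1=0xfb r2=0xfb r3=0xfb r4=0xfb  N=1 Z=0
after  7: r0=0xe0 r1=0xfb r2=0xfb r3=0xfb r4=0x00  N=0 Z=1
after  8: r0=0xe0 r1=0xfb r2=0xfb r3=0xe0 r4=0x00  N=1 Z=0
-- IRQ taken; context saved, return-PC = 9 --

SAVED = 0xfb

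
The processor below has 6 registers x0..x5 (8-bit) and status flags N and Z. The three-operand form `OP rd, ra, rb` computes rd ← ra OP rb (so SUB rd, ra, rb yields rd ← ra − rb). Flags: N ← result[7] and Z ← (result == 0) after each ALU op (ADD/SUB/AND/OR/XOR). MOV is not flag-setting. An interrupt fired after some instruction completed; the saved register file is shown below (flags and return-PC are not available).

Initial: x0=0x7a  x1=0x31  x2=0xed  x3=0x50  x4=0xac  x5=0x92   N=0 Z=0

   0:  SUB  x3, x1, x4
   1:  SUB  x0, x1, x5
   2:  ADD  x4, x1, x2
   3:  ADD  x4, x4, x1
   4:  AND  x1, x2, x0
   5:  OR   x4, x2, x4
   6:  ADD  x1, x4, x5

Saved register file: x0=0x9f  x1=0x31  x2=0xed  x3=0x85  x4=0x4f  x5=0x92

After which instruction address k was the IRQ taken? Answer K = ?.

K = 3

after  0: x0=0x7a x1=0x31 x2=0xed x3=0x85 x4=0xac x5=0x92  N=1 Z=0
after  1: x0=0x9f x1=0x31 x2=0xed x3=0x85 x4=0xac x5=0x92  N=1 Z=0
after  2: x0=0x9f x1=0x31 x2=0xed x3=0x85 x4=0x1e x5=0x92  N=0 Z=0
after  3: x0=0x9f x1=0x31 x2=0xed x3=0x85 x4=0x4f x5=0x92  N=0 Z=0
-- IRQ taken; context saved, return-PC = 4 --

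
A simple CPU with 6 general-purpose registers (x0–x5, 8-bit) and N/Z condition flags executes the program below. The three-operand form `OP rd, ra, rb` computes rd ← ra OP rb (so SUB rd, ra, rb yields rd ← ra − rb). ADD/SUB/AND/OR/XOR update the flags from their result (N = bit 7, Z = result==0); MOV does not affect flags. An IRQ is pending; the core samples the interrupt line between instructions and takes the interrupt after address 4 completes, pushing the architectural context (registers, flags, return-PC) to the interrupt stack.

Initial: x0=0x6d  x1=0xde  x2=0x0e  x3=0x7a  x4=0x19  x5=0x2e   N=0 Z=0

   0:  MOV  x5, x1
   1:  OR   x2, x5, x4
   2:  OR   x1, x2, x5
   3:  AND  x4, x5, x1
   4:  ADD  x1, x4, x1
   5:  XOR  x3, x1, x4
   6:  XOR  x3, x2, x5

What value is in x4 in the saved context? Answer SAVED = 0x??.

after  0: x0=0x6d x1=0xde x2=0x0e x3=0x7a x4=0x19 x5=0xde  N=0 Z=0
after  1: x0=0x6d x1=0xde x2=0xdf x3=0x7a x4=0x19 x5=0xde  N=1 Z=0
after  2: x0=0x6d x1=0xdf x2=0xdf x3=0x7a x4=0x19 x5=0xde  N=1 Z=0
after  3: x0=0x6d x1=0xdf x2=0xdf x3=0x7a x4=0xde x5=0xde  N=1 Z=0
after  4: x0=0x6d x1=0xbd x2=0xdf x3=0x7a x4=0xde x5=0xde  N=1 Z=0
-- IRQ taken; context saved, return-PC = 5 --

SAVED = 0xde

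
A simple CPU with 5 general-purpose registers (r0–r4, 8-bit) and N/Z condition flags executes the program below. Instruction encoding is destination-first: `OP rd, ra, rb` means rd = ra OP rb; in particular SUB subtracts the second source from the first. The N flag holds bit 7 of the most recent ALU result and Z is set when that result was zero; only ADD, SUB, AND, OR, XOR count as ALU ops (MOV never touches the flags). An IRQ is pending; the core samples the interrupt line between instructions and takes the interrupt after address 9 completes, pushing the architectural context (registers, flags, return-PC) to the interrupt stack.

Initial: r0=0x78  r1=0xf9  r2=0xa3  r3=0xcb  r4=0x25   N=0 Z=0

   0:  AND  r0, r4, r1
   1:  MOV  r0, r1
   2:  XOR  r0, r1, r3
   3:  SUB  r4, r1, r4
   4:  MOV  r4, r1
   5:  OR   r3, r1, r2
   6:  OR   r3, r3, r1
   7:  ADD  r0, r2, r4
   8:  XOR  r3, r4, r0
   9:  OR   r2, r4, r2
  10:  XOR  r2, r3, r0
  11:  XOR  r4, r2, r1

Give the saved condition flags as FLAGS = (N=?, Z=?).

after  0: r0=0x21 r1=0xf9 r2=0xa3 r3=0xcb r4=0x25  N=0 Z=0
after  1: r0=0xf9 r1=0xf9 r2=0xa3 r3=0xcb r4=0x25  N=0 Z=0
after  2: r0=0x32 r1=0xf9 r2=0xa3 r3=0xcb r4=0x25  N=0 Z=0
after  3: r0=0x32 r1=0xf9 r2=0xa3 r3=0xcb r4=0xd4  N=1 Z=0
after  4: r0=0x32 r1=0xf9 r2=0xa3 r3=0xcb r4=0xf9  N=1 Z=0
after  5: r0=0x32 r1=0xf9 r2=0xa3 r3=0xfb r4=0xf9  N=1 Z=0
after  6: r0=0x32 r1=0xf9 r2=0xa3 r3=0xfb r4=0xf9  N=1 Z=0
after  7: r0=0x9c r1=0xf9 r2=0xa3 r3=0xfb r4=0xf9  N=1 Z=0
after  8: r0=0x9c r1=0xf9 r2=0xa3 r3=0x65 r4=0xf9  N=0 Z=0
after  9: r0=0x9c r1=0xf9 r2=0xfb r3=0x65 r4=0xf9  N=1 Z=0
-- IRQ taken; context saved, return-PC = 10 --

FLAGS = (N=1, Z=0)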